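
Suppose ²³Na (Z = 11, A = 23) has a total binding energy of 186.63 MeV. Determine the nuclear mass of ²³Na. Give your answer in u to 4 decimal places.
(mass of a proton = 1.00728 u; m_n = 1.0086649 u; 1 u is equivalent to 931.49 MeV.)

Mass defect = 186.63 MeV / (931.49 MeV/u) = 0.200356 u
Constituent mass = 11(1.00728) + 12(1.0086649) = 23.1840588 u
Nuclear mass = 23.1840588 − 0.200356 = 22.9837028 u ≈ 22.9837 u (to 4 decimal places)

22.9837 u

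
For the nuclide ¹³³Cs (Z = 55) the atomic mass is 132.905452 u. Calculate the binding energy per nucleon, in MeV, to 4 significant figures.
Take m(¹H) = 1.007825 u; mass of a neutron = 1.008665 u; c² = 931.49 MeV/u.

The nucleus contains 55 protons and 133 − 55 = 78 neutrons.
Σm = 55·m(¹H) + 78·m_n = 55.430375 + 78.675870 = 134.106245 u
Mass defect Δm = 134.106245 − 132.905452 = 1.200793 u
Binding energy = Δm·c² = 1.200793 × 931.49 MeV/u = 1118.53 MeV
BE/A = 1118.53 MeV / 133 = 8.410 MeV/nucleon

8.410 MeV/nucleon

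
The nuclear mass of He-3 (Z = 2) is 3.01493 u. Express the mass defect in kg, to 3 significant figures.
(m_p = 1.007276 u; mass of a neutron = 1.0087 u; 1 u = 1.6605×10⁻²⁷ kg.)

1.38e-29 kg

Σm = 2·m_p + 1·m_n = 2.014552 + 1.0087 = 3.023252 u
Δm = 3.023252 − 3.01493 = 0.008322 u
In SI units: 0.008322 u × 1.6605×10⁻²⁷ kg/u = 1.3819e-29 kg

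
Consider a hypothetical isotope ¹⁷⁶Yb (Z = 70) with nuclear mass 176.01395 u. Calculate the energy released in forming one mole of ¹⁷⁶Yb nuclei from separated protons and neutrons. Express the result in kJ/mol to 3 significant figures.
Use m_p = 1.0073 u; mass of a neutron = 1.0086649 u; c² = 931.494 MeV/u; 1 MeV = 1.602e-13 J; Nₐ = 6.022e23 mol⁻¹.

1.27e+11 kJ/mol

Mass of separated nucleons = 70(1.0073) + 106(1.0086649) = 70.5110 + 106.9184794 = 177.4294794 u
Mass defect Δm = 177.4294794 − 176.01395 = 1.4155294 u
Converting to energy: 1.4155294 u × 931.494 MeV/u = 1318.56 MeV
Per nucleus in joules: 1318.56 MeV × 1.602e-13 J/MeV = 2.1123e-10 J
Per mole: 2.1123e-10 J × 6.022e23 mol⁻¹ = 1.2720e+14 J/mol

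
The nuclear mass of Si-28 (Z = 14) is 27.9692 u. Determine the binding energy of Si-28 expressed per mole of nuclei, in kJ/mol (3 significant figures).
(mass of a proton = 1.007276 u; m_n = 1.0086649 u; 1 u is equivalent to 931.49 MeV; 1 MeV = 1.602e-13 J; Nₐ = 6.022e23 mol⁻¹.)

2.28e+10 kJ/mol

The nucleus contains 14 protons and 28 − 14 = 14 neutrons.
Mass of separated nucleons = 14(1.007276) + 14(1.0086649) = 14.101864 + 14.1213086 = 28.2231726 u
Mass defect Δm = 28.2231726 − 27.9692 = 0.2539726 u
Converting to energy: 0.2539726 u × 931.49 MeV/u = 236.573 MeV
Per nucleus in joules: 236.573 MeV × 1.602e-13 J/MeV = 3.7899e-11 J
Per mole: 3.7899e-11 J × 6.022e23 mol⁻¹ = 2.2823e+13 J/mol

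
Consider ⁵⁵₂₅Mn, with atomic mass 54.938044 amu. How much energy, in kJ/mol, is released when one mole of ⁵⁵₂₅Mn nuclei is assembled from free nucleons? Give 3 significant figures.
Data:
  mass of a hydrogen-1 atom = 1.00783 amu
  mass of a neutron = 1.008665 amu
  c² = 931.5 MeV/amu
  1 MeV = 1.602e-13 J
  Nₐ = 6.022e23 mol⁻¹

4.65e+10 kJ/mol

The nucleus contains 25 protons and 55 − 25 = 30 neutrons.
Σm = 25·m(¹H) + 30·m_n = 25.19575 + 30.259950 = 55.455700 amu
Mass defect Δm = 55.455700 − 54.938044 = 0.517656 amu
Converting to energy: 0.517656 amu × 931.5 MeV/amu = 482.197 MeV
Per nucleus in joules: 482.197 MeV × 1.602e-13 J/MeV = 7.7248e-11 J
Per mole: 7.7248e-11 J × 6.022e23 mol⁻¹ = 4.6519e+13 J/mol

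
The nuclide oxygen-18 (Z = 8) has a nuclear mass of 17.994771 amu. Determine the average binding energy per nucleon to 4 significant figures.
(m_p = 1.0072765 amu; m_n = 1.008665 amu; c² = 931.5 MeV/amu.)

7.767 MeV/nucleon

Σm = 8·m_p + 10·m_n = 8.0582120 + 10.086650 = 18.1448620 amu
The mass defect is 18.1448620 − 17.994771 = 0.1500910 amu.
Converting to energy: 0.1500910 amu × 931.5 MeV/amu = 139.810 MeV
Dividing by A = 18 gives 7.767 MeV per nucleon.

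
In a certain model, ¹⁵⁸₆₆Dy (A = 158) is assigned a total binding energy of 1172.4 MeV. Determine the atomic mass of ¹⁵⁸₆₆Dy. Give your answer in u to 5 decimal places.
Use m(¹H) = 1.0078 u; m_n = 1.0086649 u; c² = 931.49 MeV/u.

Mass defect = 1172.4 MeV / (931.49 MeV/u) = 1.2586286 u
Constituent mass = 66(1.0078) + 92(1.0086649) = 159.3119708 u
Atomic mass = 159.3119708 − 1.2586286 = 158.0533422 u ≈ 158.05334 u (to 5 decimal places)

158.05334 u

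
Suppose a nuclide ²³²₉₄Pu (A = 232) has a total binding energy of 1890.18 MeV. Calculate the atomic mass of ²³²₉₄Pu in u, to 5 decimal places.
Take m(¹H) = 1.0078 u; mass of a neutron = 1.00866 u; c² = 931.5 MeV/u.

Mass defect = 1890.18 MeV / (931.5 MeV/u) = 2.0291787 u
Constituent mass = 94(1.0078) + 138(1.00866) = 233.92828 u
Atomic mass = 233.92828 − 2.0291787 = 231.8991013 u ≈ 231.89910 u (to 5 decimal places)

231.89910 u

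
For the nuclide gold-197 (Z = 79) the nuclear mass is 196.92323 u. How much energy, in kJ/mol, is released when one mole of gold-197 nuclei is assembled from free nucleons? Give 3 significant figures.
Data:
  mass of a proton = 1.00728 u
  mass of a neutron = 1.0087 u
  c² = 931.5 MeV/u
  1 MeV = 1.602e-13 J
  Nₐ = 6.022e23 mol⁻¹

1.51e+11 kJ/mol

With 79 protons and 118 neutrons (A = 197):
Mass of separated nucleons = 79(1.00728) + 118(1.0087) = 79.57512 + 119.0266 = 198.60172 u
Mass defect Δm = 198.60172 − 196.92323 = 1.67849 u
Converting to energy: 1.67849 u × 931.5 MeV/u = 1563.51 MeV
Per nucleus in joules: 1563.51 MeV × 1.602e-13 J/MeV = 2.5047e-10 J
Per mole: 2.5047e-10 J × 6.022e23 mol⁻¹ = 1.5083e+14 J/mol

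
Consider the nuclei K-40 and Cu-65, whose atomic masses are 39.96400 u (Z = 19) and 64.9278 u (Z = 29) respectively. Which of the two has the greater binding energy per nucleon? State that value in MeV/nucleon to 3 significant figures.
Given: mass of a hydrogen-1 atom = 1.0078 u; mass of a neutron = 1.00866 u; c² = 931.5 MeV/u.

K-40: Σm = 19(1.0078) + 21(1.00866) = 40.33006 u; Δm = 0.36606 u; E_B = 340.985 MeV; E_B/A = 8.5246 MeV
Cu-65: Σm = 29(1.0078) + 36(1.00866) = 65.53796 u; Δm = 0.61016 u; E_B = 568.36 MeV; E_B/A = 8.744 MeV
Cu-65 has the higher binding energy per nucleon, so it is the more tightly bound nucleus.

Cu-65; 8.74 MeV/nucleon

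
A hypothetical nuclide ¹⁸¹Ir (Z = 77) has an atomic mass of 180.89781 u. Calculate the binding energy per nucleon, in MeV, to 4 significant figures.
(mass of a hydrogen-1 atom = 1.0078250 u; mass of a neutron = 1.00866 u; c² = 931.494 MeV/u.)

8.262 MeV/nucleon

With 77 protons and 104 neutrons (A = 181):
Total constituent mass: 77 × 1.0078250 + 104 × 1.00866 = 182.5031650 u
The mass defect is 182.5031650 − 180.89781 = 1.6053550 u.
Converting to energy: 1.6053550 u × 931.494 MeV/u = 1495.38 MeV
Per nucleon: 1495.38 / 181 = 8.262 MeV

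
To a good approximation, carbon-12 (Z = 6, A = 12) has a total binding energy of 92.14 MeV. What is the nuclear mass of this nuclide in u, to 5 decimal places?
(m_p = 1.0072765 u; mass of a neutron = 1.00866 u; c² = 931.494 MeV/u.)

11.99670 u

Mass defect = 92.14 MeV / (931.494 MeV/u) = 0.0989164 u
Constituent mass = 6(1.0072765) + 6(1.00866) = 12.0956190 u
Nuclear mass = 12.0956190 − 0.0989164 = 11.9967026 u ≈ 11.99670 u (to 5 decimal places)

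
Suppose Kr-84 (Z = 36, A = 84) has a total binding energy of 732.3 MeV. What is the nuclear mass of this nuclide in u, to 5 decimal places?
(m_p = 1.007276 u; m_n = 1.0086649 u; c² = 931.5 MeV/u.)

Mass defect = 732.3 MeV / (931.5 MeV/u) = 0.7861514 u
Constituent mass = 36(1.007276) + 48(1.0086649) = 84.6778512 u
Nuclear mass = 84.6778512 − 0.7861514 = 83.8916998 u ≈ 83.89170 u (to 5 decimal places)

83.89170 u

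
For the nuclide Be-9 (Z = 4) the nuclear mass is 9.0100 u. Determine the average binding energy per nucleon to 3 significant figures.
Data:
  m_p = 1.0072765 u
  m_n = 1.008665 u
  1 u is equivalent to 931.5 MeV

6.46 MeV/nucleon

With 4 protons and 5 neutrons (A = 9):
Mass of separated nucleons = 4(1.0072765) + 5(1.008665) = 4.0291060 + 5.043325 = 9.0724310 u
Δm = 9.0724310 − 9.0100 = 0.0624310 u
Binding energy = Δm·c² = 0.0624310 × 931.5 MeV/u = 58.1545 MeV
Per nucleon: 58.1545 / 9 = 6.462 MeV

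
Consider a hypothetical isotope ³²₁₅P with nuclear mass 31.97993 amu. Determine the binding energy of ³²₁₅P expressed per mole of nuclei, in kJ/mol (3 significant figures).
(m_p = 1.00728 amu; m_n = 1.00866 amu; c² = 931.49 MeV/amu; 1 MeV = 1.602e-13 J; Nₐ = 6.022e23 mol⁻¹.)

2.48e+10 kJ/mol

The nucleus contains 15 protons and 32 − 15 = 17 neutrons.
Total constituent mass: 15 × 1.00728 + 17 × 1.00866 = 32.25642 amu
Mass defect Δm = 32.25642 − 31.97993 = 0.27649 amu
E_B = 0.27649 × 931.49 = 257.548 MeV
Per nucleus in joules: 257.548 MeV × 1.602e-13 J/MeV = 4.1259e-11 J
Per mole: 4.1259e-11 J × 6.022e23 mol⁻¹ = 2.4846e+13 J/mol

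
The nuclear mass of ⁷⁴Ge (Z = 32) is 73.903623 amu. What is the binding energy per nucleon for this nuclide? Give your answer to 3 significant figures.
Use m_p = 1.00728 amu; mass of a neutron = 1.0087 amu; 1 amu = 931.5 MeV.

8.75 MeV/nucleon

With 32 protons and 42 neutrons (A = 74):
Mass of separated nucleons = 32(1.00728) + 42(1.0087) = 32.23296 + 42.3654 = 74.59836 amu
Δm = 74.59836 − 73.903623 = 0.694737 amu
Binding energy = Δm·c² = 0.694737 × 931.5 MeV/amu = 647.148 MeV
Per nucleon: 647.148 / 74 = 8.745 MeV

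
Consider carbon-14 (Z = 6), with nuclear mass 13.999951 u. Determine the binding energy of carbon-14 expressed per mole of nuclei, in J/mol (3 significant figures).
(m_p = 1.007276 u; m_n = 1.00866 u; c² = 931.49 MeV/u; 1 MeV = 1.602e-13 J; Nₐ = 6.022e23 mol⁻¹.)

The nucleus contains 6 protons and 14 − 6 = 8 neutrons.
Mass of separated nucleons = 6(1.007276) + 8(1.00866) = 6.043656 + 8.06928 = 14.112936 u
Δm = 14.112936 − 13.999951 = 0.112985 u
Converting to energy: 0.112985 u × 931.49 MeV/u = 105.244 MeV
Per nucleus in joules: 105.244 MeV × 1.602e-13 J/MeV = 1.6860e-11 J
Per mole: 1.6860e-11 J × 6.022e23 mol⁻¹ = 1.0153e+13 J/mol

1.02e+13 J/mol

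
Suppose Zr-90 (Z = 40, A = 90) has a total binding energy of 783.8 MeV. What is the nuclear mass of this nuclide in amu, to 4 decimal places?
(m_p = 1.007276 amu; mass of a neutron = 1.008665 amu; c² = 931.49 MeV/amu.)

Mass defect = 783.8 MeV / (931.49 MeV/amu) = 0.841448 amu
Constituent mass = 40(1.007276) + 50(1.008665) = 90.724290 amu
Nuclear mass = 90.724290 − 0.841448 = 89.882842 amu ≈ 89.8828 amu (to 4 decimal places)

89.8828 amu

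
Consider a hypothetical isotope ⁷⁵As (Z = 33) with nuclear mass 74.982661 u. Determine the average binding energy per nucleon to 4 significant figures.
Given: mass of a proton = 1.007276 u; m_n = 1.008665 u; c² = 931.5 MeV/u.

7.718 MeV/nucleon

Mass of separated nucleons = 33(1.007276) + 42(1.008665) = 33.240108 + 42.363930 = 75.604038 u
Mass defect Δm = 75.604038 − 74.982661 = 0.621377 u
Binding energy = Δm·c² = 0.621377 × 931.5 MeV/u = 578.813 MeV
Per nucleon: 578.813 / 75 = 7.718 MeV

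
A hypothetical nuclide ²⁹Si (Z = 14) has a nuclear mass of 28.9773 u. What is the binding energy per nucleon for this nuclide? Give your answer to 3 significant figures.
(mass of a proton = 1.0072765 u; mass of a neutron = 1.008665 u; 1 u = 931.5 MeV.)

8.18 MeV/nucleon

The nucleus contains 14 protons and 29 − 14 = 15 neutrons.
Σm = 14·m_p + 15·m_n = 14.1018710 + 15.129975 = 29.2318460 u
Mass defect Δm = 29.2318460 − 28.9773 = 0.2545460 u
Converting to energy: 0.2545460 u × 931.5 MeV/u = 237.110 MeV
Per nucleon: 237.110 / 29 = 8.176 MeV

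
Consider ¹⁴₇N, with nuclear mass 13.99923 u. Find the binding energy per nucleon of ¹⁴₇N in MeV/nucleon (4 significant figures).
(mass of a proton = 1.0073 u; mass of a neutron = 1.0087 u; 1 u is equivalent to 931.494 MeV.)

7.503 MeV/nucleon

Mass of separated nucleons = 7(1.0073) + 7(1.0087) = 7.0511 + 7.0609 = 14.1120 u
Δm = 14.1120 − 13.99923 = 0.11277 u
E_B = 0.11277 × 931.494 = 105.045 MeV
Per nucleon: 105.045 / 14 = 7.503 MeV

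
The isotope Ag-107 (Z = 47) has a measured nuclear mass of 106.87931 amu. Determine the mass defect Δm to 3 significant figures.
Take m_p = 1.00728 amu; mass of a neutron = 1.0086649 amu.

Total constituent mass: 47 × 1.00728 + 60 × 1.0086649 = 107.8620540 amu
The mass defect is 107.8620540 − 106.87931 = 0.9827440 amu.

0.983 amu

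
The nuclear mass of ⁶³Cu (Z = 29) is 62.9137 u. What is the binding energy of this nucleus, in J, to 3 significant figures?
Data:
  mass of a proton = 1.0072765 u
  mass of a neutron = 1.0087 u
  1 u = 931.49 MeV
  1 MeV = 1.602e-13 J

Z = 29, so N = A − Z = 63 − 29 = 34.
Σm = 29·m_p + 34·m_n = 29.2110185 + 34.2958 = 63.5068185 u
Mass defect Δm = 63.5068185 − 62.9137 = 0.5931185 u
Converting to energy: 0.5931185 u × 931.49 MeV/u = 552.484 MeV
In joules: 552.484 MeV × 1.602e-13 J/MeV = 8.8508e-11 J

8.85e-11 J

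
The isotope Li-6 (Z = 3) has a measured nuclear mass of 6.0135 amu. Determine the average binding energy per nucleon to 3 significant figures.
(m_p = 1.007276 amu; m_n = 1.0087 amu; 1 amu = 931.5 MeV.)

5.34 MeV/nucleon

With 3 protons and 3 neutrons (A = 6):
Total constituent mass: 3 × 1.007276 + 3 × 1.0087 = 6.047928 amu
The mass defect is 6.047928 − 6.0135 = 0.034428 amu.
Binding energy = Δm·c² = 0.034428 × 931.5 MeV/amu = 32.06968 MeV
Per nucleon: 32.06968 / 6 = 5.3449 MeV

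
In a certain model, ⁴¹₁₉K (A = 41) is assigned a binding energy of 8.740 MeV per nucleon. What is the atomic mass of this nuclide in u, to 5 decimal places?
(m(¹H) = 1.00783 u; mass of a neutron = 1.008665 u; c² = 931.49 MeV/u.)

Total binding energy = 41 × 8.740 = 358.340 MeV
Mass defect = 358.340 MeV / (931.49 MeV/u) = 0.3846955 u
Constituent mass = 19(1.00783) + 22(1.008665) = 41.339400 u
Atomic mass = 41.339400 − 0.3846955 = 40.9547045 u ≈ 40.95470 u (to 5 decimal places)

40.95470 u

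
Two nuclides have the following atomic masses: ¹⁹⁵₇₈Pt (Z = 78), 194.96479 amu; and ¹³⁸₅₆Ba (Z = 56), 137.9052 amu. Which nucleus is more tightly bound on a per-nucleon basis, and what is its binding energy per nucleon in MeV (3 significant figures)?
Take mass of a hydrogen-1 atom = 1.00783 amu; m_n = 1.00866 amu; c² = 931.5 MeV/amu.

¹³⁸₅₆Ba; 8.39 MeV/nucleon

¹⁹⁵₇₈Pt: Σm = 78(1.00783) + 117(1.00866) = 196.62396 amu; Δm = 1.65917 amu; E_B = 1545.5 MeV; E_B/A = 7.926 MeV
¹³⁸₅₆Ba: Σm = 56(1.00783) + 82(1.00866) = 139.14860 amu; Δm = 1.24340 amu; E_B = 1158.2 MeV; E_B/A = 8.393 MeV
¹³⁸₅₆Ba has the higher binding energy per nucleon, so it is the more tightly bound nucleus.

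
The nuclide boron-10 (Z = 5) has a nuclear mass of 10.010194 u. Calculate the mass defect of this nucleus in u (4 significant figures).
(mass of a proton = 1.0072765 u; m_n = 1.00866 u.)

Z = 5, so N = A − Z = 10 − 5 = 5.
Total constituent mass: 5 × 1.0072765 + 5 × 1.00866 = 10.0796825 u
The mass defect is 10.0796825 − 10.010194 = 0.0694885 u.

0.06949 u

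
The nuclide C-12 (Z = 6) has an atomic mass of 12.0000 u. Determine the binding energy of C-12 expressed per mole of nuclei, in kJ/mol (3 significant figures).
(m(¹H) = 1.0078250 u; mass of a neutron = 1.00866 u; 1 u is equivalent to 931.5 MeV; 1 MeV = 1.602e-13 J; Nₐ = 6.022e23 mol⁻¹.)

8.89e+09 kJ/mol

The nucleus contains 6 protons and 12 − 6 = 6 neutrons.
Σm = 6·m(¹H) + 6·m_n = 6.0469500 + 6.05196 = 12.0989100 u
Mass defect Δm = 12.0989100 − 12.0000 = 0.0989100 u
Binding energy = Δm·c² = 0.0989100 × 931.5 MeV/u = 92.1347 MeV
Per nucleus in joules: 92.1347 MeV × 1.602e-13 J/MeV = 1.4760e-11 J
Per mole: 1.4760e-11 J × 6.022e23 mol⁻¹ = 8.8885e+12 J/mol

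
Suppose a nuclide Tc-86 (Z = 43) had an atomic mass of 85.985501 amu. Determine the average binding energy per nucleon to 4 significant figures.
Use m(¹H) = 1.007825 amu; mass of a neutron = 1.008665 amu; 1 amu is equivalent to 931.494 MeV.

Mass of separated nucleons = 43(1.007825) + 43(1.008665) = 43.336475 + 43.372595 = 86.709070 amu
Δm = 86.709070 − 85.985501 = 0.723569 amu
Converting to energy: 0.723569 amu × 931.494 MeV/amu = 674.000 MeV
Per nucleon: 674.000 / 86 = 7.837 MeV

7.837 MeV/nucleon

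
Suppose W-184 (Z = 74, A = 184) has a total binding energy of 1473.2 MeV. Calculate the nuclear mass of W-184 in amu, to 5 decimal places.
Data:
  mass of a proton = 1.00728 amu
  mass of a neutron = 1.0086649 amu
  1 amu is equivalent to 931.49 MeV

183.91031 amu

Mass defect = 1473.2 MeV / (931.49 MeV/amu) = 1.5815521 amu
Constituent mass = 74(1.00728) + 110(1.0086649) = 185.4918590 amu
Nuclear mass = 185.4918590 − 1.5815521 = 183.9103069 amu ≈ 183.91031 amu (to 5 decimal places)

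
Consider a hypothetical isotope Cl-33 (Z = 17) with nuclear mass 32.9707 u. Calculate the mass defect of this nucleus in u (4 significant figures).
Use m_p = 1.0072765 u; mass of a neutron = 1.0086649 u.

0.2916 u

Z = 17, so N = A − Z = 33 − 17 = 16.
Total constituent mass: 17 × 1.0072765 + 16 × 1.0086649 = 33.2623389 u
The mass defect is 33.2623389 − 32.9707 = 0.2916389 u.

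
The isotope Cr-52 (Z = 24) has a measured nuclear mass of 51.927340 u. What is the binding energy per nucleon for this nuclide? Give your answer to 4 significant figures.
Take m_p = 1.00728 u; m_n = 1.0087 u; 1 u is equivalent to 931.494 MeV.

With 24 protons and 28 neutrons (A = 52):
Σm = 24·m_p + 28·m_n = 24.17472 + 28.2436 = 52.41832 u
Δm = 52.41832 − 51.927340 = 0.490980 u
Binding energy = Δm·c² = 0.490980 × 931.494 MeV/u = 457.345 MeV
BE/A = 457.345 MeV / 52 = 8.795 MeV/nucleon

8.795 MeV/nucleon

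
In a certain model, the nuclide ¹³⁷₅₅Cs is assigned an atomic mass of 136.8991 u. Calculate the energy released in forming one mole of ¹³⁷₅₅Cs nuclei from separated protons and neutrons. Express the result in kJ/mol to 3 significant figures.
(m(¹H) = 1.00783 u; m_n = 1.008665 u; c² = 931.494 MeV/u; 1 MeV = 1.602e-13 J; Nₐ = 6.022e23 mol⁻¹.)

1.12e+11 kJ/mol

Total constituent mass: 55 × 1.00783 + 82 × 1.008665 = 138.141180 u
Δm = 138.141180 − 136.8991 = 1.242080 u
Binding energy = Δm·c² = 1.242080 × 931.494 MeV/u = 1156.99 MeV
Per nucleus in joules: 1156.99 MeV × 1.602e-13 J/MeV = 1.8535e-10 J
Per mole: 1.8535e-10 J × 6.022e23 mol⁻¹ = 1.1162e+14 J/mol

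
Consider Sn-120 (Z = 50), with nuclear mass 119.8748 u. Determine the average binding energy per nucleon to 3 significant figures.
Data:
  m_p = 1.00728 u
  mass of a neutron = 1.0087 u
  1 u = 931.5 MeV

Mass of separated nucleons = 50(1.00728) + 70(1.0087) = 50.36400 + 70.6090 = 120.97300 u
Mass defect Δm = 120.97300 − 119.8748 = 1.09820 u
Binding energy = Δm·c² = 1.09820 × 931.5 MeV/u = 1022.97 MeV
Dividing by A = 120 gives 8.5248 MeV per nucleon.

8.52 MeV/nucleon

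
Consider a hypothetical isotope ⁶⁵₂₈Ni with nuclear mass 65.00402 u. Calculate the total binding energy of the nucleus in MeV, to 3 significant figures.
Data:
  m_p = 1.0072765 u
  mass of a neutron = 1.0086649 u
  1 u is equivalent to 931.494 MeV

The nucleus contains 28 protons and 65 − 28 = 37 neutrons.
Total constituent mass: 28 × 1.0072765 + 37 × 1.0086649 = 65.5243433 u
Mass defect Δm = 65.5243433 − 65.00402 = 0.5203233 u
Binding energy = Δm·c² = 0.5203233 × 931.494 MeV/u = 484.678 MeV

485 MeV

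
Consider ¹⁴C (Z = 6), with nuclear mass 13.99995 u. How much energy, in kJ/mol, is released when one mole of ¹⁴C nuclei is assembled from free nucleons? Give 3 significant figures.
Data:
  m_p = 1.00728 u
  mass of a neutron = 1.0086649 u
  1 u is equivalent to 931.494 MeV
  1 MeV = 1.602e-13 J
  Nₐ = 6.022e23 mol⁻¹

1.02e+10 kJ/mol

The nucleus contains 6 protons and 14 − 6 = 8 neutrons.
Σm = 6·m_p + 8·m_n = 6.04368 + 8.0693192 = 14.1129992 u
Mass defect Δm = 14.1129992 − 13.99995 = 0.1130492 u
Binding energy = Δm·c² = 0.1130492 × 931.494 MeV/u = 105.305 MeV
Per nucleus in joules: 105.305 MeV × 1.602e-13 J/MeV = 1.6870e-11 J
Per mole: 1.6870e-11 J × 6.022e23 mol⁻¹ = 1.0159e+13 J/mol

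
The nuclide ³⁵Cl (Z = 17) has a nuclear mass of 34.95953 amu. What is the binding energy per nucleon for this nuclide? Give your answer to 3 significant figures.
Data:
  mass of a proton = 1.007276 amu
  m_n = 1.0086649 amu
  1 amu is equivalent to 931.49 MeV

With 17 protons and 18 neutrons (A = 35):
Total constituent mass: 17 × 1.007276 + 18 × 1.0086649 = 35.2796602 amu
Mass defect Δm = 35.2796602 − 34.95953 = 0.3201302 amu
Converting to energy: 0.3201302 amu × 931.49 MeV/amu = 298.198 MeV
BE/A = 298.198 MeV / 35 = 8.520 MeV/nucleon

8.52 MeV/nucleon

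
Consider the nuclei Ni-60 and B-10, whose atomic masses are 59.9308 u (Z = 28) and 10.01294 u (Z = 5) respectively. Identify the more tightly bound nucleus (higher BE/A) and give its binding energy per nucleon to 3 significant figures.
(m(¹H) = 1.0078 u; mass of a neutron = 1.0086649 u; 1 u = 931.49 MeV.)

Ni-60; 8.77 MeV/nucleon

Ni-60: Σm = 28(1.0078) + 32(1.0086649) = 60.4956768 u; Δm = 0.5648768 u; E_B = 526.18 MeV; E_B/A = 8.770 MeV
B-10: Σm = 5(1.0078) + 5(1.0086649) = 10.0823245 u; Δm = 0.0693845 u; E_B = 64.631 MeV; E_B/A = 6.463 MeV
Ni-60 has the higher binding energy per nucleon, so it is the more tightly bound nucleus.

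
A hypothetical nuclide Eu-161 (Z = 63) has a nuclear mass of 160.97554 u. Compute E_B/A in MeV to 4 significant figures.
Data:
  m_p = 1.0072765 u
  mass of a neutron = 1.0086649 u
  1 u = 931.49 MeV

With 63 protons and 98 neutrons (A = 161):
Σm = 63·m_p + 98·m_n = 63.4584195 + 98.8491602 = 162.3075797 u
Δm = 162.3075797 − 160.97554 = 1.3320397 u
Binding energy = Δm·c² = 1.3320397 × 931.49 MeV/u = 1240.78 MeV
BE/A = 1240.78 MeV / 161 = 7.707 MeV/nucleon

7.707 MeV/nucleon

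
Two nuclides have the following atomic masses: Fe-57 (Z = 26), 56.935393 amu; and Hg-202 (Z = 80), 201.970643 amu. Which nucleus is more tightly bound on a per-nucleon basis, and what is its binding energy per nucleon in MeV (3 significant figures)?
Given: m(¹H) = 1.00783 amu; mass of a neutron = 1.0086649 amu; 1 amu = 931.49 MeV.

Fe-57: Σm = 26(1.00783) + 31(1.0086649) = 57.4721919 amu; Δm = 0.5367989 amu; E_B = 500.02 MeV; E_B/A = 8.772 MeV
Hg-202: Σm = 80(1.00783) + 122(1.0086649) = 203.6835178 amu; Δm = 1.7128748 amu; E_B = 1595.5 MeV; E_B/A = 7.899 MeV
Fe-57 has the higher binding energy per nucleon, so it is the more tightly bound nucleus.

Fe-57; 8.77 MeV/nucleon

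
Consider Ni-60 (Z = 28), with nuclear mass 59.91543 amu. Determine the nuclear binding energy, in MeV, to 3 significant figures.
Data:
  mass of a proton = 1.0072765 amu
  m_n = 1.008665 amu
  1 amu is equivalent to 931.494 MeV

527 MeV

Σm = 28·m_p + 32·m_n = 28.2037420 + 32.277280 = 60.4810220 amu
Mass defect Δm = 60.4810220 − 59.91543 = 0.5655920 amu
E_B = 0.5655920 × 931.494 = 526.846 MeV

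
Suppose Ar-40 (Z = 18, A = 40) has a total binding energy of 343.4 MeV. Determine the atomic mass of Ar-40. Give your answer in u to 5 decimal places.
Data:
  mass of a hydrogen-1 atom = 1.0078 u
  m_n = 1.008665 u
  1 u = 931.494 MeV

39.96237 u

Mass defect = 343.4 MeV / (931.494 MeV/u) = 0.3686551 u
Constituent mass = 18(1.0078) + 22(1.008665) = 40.331030 u
Atomic mass = 40.331030 − 0.3686551 = 39.9623749 u ≈ 39.96237 u (to 5 decimal places)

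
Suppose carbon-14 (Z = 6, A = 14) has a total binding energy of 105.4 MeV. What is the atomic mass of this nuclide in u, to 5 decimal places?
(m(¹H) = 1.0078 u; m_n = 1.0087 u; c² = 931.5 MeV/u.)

14.00325 u

Mass defect = 105.4 MeV / (931.5 MeV/u) = 0.1131508 u
Constituent mass = 6(1.0078) + 8(1.0087) = 14.1164 u
Atomic mass = 14.1164 − 0.1131508 = 14.0032492 u ≈ 14.00325 u (to 5 decimal places)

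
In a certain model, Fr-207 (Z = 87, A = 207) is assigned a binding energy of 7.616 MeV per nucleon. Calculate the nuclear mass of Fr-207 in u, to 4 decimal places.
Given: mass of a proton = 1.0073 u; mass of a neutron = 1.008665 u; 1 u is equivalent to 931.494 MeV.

Total binding energy = 207 × 7.616 = 1576.512 MeV
Mass defect = 1576.512 MeV / (931.494 MeV/u) = 1.692455 u
Constituent mass = 87(1.0073) + 120(1.008665) = 208.674900 u
Nuclear mass = 208.674900 − 1.692455 = 206.982445 u ≈ 206.9824 u (to 4 decimal places)

206.9824 u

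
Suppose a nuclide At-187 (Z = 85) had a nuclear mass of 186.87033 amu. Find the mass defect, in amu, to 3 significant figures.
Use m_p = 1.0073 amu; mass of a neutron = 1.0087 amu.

Mass of separated nucleons = 85(1.0073) + 102(1.0087) = 85.6205 + 102.8874 = 188.5079 amu
Δm = 188.5079 − 186.87033 = 1.63757 amu

1.64 amu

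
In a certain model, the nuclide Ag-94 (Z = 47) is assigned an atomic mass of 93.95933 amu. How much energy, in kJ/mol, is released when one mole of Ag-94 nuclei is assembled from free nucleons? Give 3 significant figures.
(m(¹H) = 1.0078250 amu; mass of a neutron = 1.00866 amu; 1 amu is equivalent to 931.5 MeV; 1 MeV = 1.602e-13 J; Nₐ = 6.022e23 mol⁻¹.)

7.33e+10 kJ/mol

With 47 protons and 47 neutrons (A = 94):
Mass of separated nucleons = 47(1.0078250) + 47(1.00866) = 47.3677750 + 47.40702 = 94.7747950 amu
Δm = 94.7747950 − 93.95933 = 0.8154650 amu
E_B = 0.8154650 × 931.5 = 759.606 MeV
Per nucleus in joules: 759.606 MeV × 1.602e-13 J/MeV = 1.2169e-10 J
Per mole: 1.2169e-10 J × 6.022e23 mol⁻¹ = 7.3282e+13 J/mol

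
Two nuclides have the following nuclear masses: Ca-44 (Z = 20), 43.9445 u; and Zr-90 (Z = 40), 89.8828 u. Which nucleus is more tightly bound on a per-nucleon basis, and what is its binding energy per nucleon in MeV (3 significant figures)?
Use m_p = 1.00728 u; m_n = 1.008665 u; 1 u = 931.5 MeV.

Zr-90; 8.71 MeV/nucleon

Ca-44: Σm = 20(1.00728) + 24(1.008665) = 44.353560 u; Δm = 0.409060 u; E_B = 381.04 MeV; E_B/A = 8.660 MeV
Zr-90: Σm = 40(1.00728) + 50(1.008665) = 90.724450 u; Δm = 0.841650 u; E_B = 784.00 MeV; E_B/A = 8.711 MeV
Zr-90 has the higher binding energy per nucleon, so it is the more tightly bound nucleus.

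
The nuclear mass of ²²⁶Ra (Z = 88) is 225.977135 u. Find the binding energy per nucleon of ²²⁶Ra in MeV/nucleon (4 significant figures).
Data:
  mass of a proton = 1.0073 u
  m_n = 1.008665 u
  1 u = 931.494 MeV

7.671 MeV/nucleon

With 88 protons and 138 neutrons (A = 226):
Mass of separated nucleons = 88(1.0073) + 138(1.008665) = 88.6424 + 139.195770 = 227.838170 u
The mass defect is 227.838170 − 225.977135 = 1.861035 u.
Converting to energy: 1.861035 u × 931.494 MeV/u = 1733.54 MeV
Per nucleon: 1733.54 / 226 = 7.671 MeV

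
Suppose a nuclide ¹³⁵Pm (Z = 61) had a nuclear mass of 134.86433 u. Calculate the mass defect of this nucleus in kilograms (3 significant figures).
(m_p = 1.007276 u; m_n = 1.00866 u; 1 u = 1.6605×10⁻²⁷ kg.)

Z = 61, so N = A − Z = 135 − 61 = 74.
Mass of separated nucleons = 61(1.007276) + 74(1.00866) = 61.443836 + 74.64084 = 136.084676 u
Δm = 136.084676 − 134.86433 = 1.220346 u
In SI units: 1.220346 u × 1.6605×10⁻²⁷ kg/u = 2.0264e-27 kg

2.03e-27 kg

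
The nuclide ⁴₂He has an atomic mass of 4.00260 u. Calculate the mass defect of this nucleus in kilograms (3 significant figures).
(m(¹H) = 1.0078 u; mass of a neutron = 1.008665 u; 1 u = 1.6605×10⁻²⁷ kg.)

With 2 protons and 2 neutrons (A = 4):
Σm = 2·m(¹H) + 2·m_n = 2.0156 + 2.017330 = 4.032930 u
Δm = 4.032930 − 4.00260 = 0.030330 u
In SI units: 0.030330 u × 1.6605×10⁻²⁷ kg/u = 5.0363e-29 kg

5.04e-29 kg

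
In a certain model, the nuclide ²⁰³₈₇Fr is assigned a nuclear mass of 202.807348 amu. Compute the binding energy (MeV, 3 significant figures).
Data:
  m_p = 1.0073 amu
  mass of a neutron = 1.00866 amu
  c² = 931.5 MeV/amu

1710 MeV

With 87 protons and 116 neutrons (A = 203):
Total constituent mass: 87 × 1.0073 + 116 × 1.00866 = 204.63966 amu
Δm = 204.63966 − 202.807348 = 1.832312 amu
Binding energy = Δm·c² = 1.832312 × 931.5 MeV/amu = 1706.80 MeV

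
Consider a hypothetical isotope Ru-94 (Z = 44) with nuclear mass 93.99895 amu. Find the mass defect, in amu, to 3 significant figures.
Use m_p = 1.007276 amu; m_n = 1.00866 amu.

0.754 amu

Mass of separated nucleons = 44(1.007276) + 50(1.00866) = 44.320144 + 50.43300 = 94.753144 amu
Mass defect Δm = 94.753144 − 93.99895 = 0.754194 amu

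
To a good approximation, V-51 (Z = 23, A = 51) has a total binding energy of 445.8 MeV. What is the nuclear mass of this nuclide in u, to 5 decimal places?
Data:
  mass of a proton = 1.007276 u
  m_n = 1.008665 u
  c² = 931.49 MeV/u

50.93138 u

Mass defect = 445.8 MeV / (931.49 MeV/u) = 0.4785881 u
Constituent mass = 23(1.007276) + 28(1.008665) = 51.409968 u
Nuclear mass = 51.409968 − 0.4785881 = 50.9313799 u ≈ 50.93138 u (to 5 decimal places)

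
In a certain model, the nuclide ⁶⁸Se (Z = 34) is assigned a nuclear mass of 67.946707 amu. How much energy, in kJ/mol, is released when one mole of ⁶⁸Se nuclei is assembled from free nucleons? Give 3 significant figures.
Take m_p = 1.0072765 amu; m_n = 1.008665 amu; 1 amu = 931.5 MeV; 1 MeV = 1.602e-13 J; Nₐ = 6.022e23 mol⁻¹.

With 34 protons and 34 neutrons (A = 68):
Mass of separated nucleons = 34(1.0072765) + 34(1.008665) = 34.2474010 + 34.294610 = 68.5420110 amu
The mass defect is 68.5420110 − 67.946707 = 0.5953040 amu.
Converting to energy: 0.5953040 amu × 931.5 MeV/amu = 554.526 MeV
Per nucleus in joules: 554.526 MeV × 1.602e-13 J/MeV = 8.8835e-11 J
Per mole: 8.8835e-11 J × 6.022e23 mol⁻¹ = 5.3496e+13 J/mol

5.35e+10 kJ/mol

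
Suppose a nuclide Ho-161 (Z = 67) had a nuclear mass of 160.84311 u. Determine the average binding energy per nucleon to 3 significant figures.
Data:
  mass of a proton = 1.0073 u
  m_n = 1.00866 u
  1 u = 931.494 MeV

With 67 protons and 94 neutrons (A = 161):
Total constituent mass: 67 × 1.0073 + 94 × 1.00866 = 162.30314 u
Mass defect Δm = 162.30314 − 160.84311 = 1.46003 u
Converting to energy: 1.46003 u × 931.494 MeV/u = 1360.01 MeV
Dividing by A = 161 gives 8.447 MeV per nucleon.

8.45 MeV/nucleon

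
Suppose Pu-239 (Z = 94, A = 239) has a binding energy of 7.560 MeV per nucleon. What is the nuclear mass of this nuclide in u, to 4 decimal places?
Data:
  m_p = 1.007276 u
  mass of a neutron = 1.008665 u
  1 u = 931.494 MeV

Total binding energy = 239 × 7.560 = 1806.840 MeV
Mass defect = 1806.840 MeV / (931.494 MeV/u) = 1.939723 u
Constituent mass = 94(1.007276) + 145(1.008665) = 240.940369 u
Nuclear mass = 240.940369 − 1.939723 = 239.000646 u ≈ 239.0006 u (to 4 decimal places)

239.0006 u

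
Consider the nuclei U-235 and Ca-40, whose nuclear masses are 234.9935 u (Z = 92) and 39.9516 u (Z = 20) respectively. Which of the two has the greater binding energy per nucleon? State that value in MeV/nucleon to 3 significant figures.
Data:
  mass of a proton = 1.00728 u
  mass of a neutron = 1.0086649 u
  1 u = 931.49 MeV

U-235: Σm = 92(1.00728) + 143(1.0086649) = 236.9088407 u; Δm = 1.9153407 u; E_B = 1784.1 MeV; E_B/A = 7.592 MeV
Ca-40: Σm = 20(1.00728) + 20(1.0086649) = 40.3188980 u; Δm = 0.3672980 u; E_B = 342.13 MeV; E_B/A = 8.553 MeV
Ca-40 has the higher binding energy per nucleon, so it is the more tightly bound nucleus.

Ca-40; 8.55 MeV/nucleon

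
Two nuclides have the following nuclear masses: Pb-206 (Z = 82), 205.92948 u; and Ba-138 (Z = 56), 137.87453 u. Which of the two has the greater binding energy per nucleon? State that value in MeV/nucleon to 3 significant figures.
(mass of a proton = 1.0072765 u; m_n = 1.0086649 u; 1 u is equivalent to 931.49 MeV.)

Ba-138; 8.39 MeV/nucleon

Pb-206: Σm = 82(1.0072765) + 124(1.0086649) = 207.6711206 u; Δm = 1.7416406 u; E_B = 1622.3 MeV; E_B/A = 7.875 MeV
Ba-138: Σm = 56(1.0072765) + 82(1.0086649) = 139.1180058 u; Δm = 1.2434758 u; E_B = 1158.3 MeV; E_B/A = 8.393 MeV
Ba-138 has the higher binding energy per nucleon, so it is the more tightly bound nucleus.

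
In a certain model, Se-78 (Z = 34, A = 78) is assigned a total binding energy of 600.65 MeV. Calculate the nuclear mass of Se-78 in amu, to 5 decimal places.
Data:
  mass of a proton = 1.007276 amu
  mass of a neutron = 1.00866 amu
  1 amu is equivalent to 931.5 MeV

77.98360 amu

Mass defect = 600.65 MeV / (931.5 MeV/amu) = 0.6448202 amu
Constituent mass = 34(1.007276) + 44(1.00866) = 78.628424 amu
Nuclear mass = 78.628424 − 0.6448202 = 77.9836038 amu ≈ 77.98360 amu (to 5 decimal places)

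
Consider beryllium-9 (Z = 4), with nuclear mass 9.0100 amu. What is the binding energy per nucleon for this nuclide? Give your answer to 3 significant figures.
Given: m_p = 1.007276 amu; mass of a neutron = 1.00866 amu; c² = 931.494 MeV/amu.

Total constituent mass: 4 × 1.007276 + 5 × 1.00866 = 9.072404 amu
The mass defect is 9.072404 − 9.0100 = 0.062404 amu.
Binding energy = Δm·c² = 0.062404 × 931.494 MeV/amu = 58.1290 MeV
BE/A = 58.1290 MeV / 9 = 6.459 MeV/nucleon

6.46 MeV/nucleon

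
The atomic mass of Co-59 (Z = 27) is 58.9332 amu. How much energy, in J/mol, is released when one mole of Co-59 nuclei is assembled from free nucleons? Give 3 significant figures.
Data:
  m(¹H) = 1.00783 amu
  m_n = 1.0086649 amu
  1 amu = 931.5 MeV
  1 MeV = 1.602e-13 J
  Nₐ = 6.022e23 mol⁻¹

With 27 protons and 32 neutrons (A = 59):
Mass of separated nucleons = 27(1.00783) + 32(1.0086649) = 27.21141 + 32.2772768 = 59.4886868 amu
The mass defect is 59.4886868 − 58.9332 = 0.5554868 amu.
Binding energy = Δm·c² = 0.5554868 × 931.5 MeV/amu = 517.436 MeV
Per nucleus in joules: 517.436 MeV × 1.602e-13 J/MeV = 8.2893e-11 J
Per mole: 8.2893e-11 J × 6.022e23 mol⁻¹ = 4.9918e+13 J/mol

4.99e+13 J/mol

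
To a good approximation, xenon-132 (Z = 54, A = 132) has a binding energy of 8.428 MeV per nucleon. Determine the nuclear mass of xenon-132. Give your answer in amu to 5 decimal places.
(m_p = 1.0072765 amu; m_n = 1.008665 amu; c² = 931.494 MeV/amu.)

Total binding energy = 132 × 8.428 = 1112.496 MeV
Mass defect = 1112.496 MeV / (931.494 MeV/amu) = 1.1943137 amu
Constituent mass = 54(1.0072765) + 78(1.008665) = 133.0688010 amu
Nuclear mass = 133.0688010 − 1.1943137 = 131.8744873 amu ≈ 131.87449 amu (to 5 decimal places)

131.87449 amu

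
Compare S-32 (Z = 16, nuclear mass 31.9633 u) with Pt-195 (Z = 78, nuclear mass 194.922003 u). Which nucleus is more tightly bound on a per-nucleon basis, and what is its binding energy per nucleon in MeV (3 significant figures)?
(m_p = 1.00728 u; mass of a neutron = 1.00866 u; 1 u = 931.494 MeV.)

S-32: Σm = 16(1.00728) + 16(1.00866) = 32.25504 u; Δm = 0.29174 u; E_B = 271.75 MeV; E_B/A = 8.492 MeV
Pt-195: Σm = 78(1.00728) + 117(1.00866) = 196.58106 u; Δm = 1.659057 u; E_B = 1545.4 MeV; E_B/A = 7.925 MeV
S-32 has the higher binding energy per nucleon, so it is the more tightly bound nucleus.

S-32; 8.49 MeV/nucleon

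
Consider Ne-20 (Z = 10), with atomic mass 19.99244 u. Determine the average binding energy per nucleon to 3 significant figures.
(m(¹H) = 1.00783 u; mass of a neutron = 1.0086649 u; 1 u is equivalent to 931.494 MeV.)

8.03 MeV/nucleon

Total constituent mass: 10 × 1.00783 + 10 × 1.0086649 = 20.1649490 u
Δm = 20.1649490 − 19.99244 = 0.1725090 u
Converting to energy: 0.1725090 u × 931.494 MeV/u = 160.691 MeV
Dividing by A = 20 gives 8.0346 MeV per nucleon.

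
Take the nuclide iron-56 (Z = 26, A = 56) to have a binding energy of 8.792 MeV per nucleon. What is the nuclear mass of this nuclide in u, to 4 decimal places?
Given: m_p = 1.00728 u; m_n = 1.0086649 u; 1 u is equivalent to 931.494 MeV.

Total binding energy = 56 × 8.792 = 492.352 MeV
Mass defect = 492.352 MeV / (931.494 MeV/u) = 0.528562 u
Constituent mass = 26(1.00728) + 30(1.0086649) = 56.4492270 u
Nuclear mass = 56.4492270 − 0.528562 = 55.9206650 u ≈ 55.9207 u (to 4 decimal places)

55.9207 u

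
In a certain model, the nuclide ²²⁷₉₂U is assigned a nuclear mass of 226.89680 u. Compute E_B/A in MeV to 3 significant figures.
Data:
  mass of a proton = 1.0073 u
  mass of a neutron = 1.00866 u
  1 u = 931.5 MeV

7.98 MeV/nucleon

Total constituent mass: 92 × 1.0073 + 135 × 1.00866 = 228.84070 u
The mass defect is 228.84070 − 226.89680 = 1.94390 u.
Binding energy = Δm·c² = 1.94390 × 931.5 MeV/u = 1810.74 MeV
Dividing by A = 227 gives 7.977 MeV per nucleon.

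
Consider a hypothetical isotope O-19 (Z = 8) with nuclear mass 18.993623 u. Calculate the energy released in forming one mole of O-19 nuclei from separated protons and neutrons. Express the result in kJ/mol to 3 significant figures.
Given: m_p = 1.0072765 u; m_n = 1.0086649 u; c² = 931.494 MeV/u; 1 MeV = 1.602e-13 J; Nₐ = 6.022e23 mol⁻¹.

1.44e+10 kJ/mol

The nucleus contains 8 protons and 19 − 8 = 11 neutrons.
Σm = 8·m_p + 11·m_n = 8.0582120 + 11.0953139 = 19.1535259 u
The mass defect is 19.1535259 − 18.993623 = 0.1599029 u.
Binding energy = Δm·c² = 0.1599029 × 931.494 MeV/u = 148.949 MeV
Per nucleus in joules: 148.949 MeV × 1.602e-13 J/MeV = 2.3862e-11 J
Per mole: 2.3862e-11 J × 6.022e23 mol⁻¹ = 1.4370e+13 J/mol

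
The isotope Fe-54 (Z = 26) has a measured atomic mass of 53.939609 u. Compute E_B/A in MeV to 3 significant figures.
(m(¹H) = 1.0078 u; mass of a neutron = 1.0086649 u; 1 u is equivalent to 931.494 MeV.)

Mass of separated nucleons = 26(1.0078) + 28(1.0086649) = 26.2028 + 28.2426172 = 54.4454172 u
Mass defect Δm = 54.4454172 − 53.939609 = 0.5058082 u
Converting to energy: 0.5058082 u × 931.494 MeV/u = 471.157 MeV
Per nucleon: 471.157 / 54 = 8.725 MeV

8.73 MeV/nucleon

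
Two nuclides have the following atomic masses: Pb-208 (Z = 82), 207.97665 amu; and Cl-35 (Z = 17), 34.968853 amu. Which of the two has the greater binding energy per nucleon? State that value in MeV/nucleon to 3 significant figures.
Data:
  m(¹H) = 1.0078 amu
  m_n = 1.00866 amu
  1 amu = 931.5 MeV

Cl-35; 8.51 MeV/nucleon

Pb-208: Σm = 82(1.0078) + 126(1.00866) = 209.73076 amu; Δm = 1.75411 amu; E_B = 1634.0 MeV; E_B/A = 7.856 MeV
Cl-35: Σm = 17(1.0078) + 18(1.00866) = 35.28848 amu; Δm = 0.319627 amu; E_B = 297.73 MeV; E_B/A = 8.507 MeV
Cl-35 has the higher binding energy per nucleon, so it is the more tightly bound nucleus.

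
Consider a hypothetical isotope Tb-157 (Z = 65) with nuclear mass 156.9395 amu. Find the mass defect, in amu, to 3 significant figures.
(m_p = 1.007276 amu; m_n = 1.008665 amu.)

With 65 protons and 92 neutrons (A = 157):
Total constituent mass: 65 × 1.007276 + 92 × 1.008665 = 158.270120 amu
Mass defect Δm = 158.270120 − 156.9395 = 1.330620 amu

1.33 amu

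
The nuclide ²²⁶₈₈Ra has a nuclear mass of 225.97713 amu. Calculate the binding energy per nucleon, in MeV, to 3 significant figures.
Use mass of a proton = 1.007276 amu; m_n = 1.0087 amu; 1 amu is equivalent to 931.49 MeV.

7.68 MeV/nucleon

Z = 88, so N = A − Z = 226 − 88 = 138.
Σm = 88·m_p + 138·m_n = 88.640288 + 139.2006 = 227.840888 amu
The mass defect is 227.840888 − 225.97713 = 1.863758 amu.
E_B = 1.863758 × 931.49 = 1736.07 MeV
Dividing by A = 226 gives 7.682 MeV per nucleon.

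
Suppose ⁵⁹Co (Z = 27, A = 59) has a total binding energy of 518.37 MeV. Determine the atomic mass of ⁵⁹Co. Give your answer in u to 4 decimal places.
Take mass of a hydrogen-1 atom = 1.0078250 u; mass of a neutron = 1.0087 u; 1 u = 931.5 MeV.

Mass defect = 518.37 MeV / (931.5 MeV/u) = 0.556490 u
Constituent mass = 27(1.0078250) + 32(1.0087) = 59.4896750 u
Atomic mass = 59.4896750 − 0.556490 = 58.9331850 u ≈ 58.9332 u (to 4 decimal places)

58.9332 u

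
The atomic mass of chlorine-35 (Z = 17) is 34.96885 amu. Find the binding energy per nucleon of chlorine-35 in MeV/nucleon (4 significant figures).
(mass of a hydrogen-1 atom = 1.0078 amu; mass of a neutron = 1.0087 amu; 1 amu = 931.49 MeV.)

8.526 MeV/nucleon

The nucleus contains 17 protons and 35 − 17 = 18 neutrons.
Mass of separated nucleons = 17(1.0078) + 18(1.0087) = 17.1326 + 18.1566 = 35.2892 amu
Δm = 35.2892 − 34.96885 = 0.32035 amu
E_B = 0.32035 × 931.49 = 298.403 MeV
Dividing by A = 35 gives 8.526 MeV per nucleon.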